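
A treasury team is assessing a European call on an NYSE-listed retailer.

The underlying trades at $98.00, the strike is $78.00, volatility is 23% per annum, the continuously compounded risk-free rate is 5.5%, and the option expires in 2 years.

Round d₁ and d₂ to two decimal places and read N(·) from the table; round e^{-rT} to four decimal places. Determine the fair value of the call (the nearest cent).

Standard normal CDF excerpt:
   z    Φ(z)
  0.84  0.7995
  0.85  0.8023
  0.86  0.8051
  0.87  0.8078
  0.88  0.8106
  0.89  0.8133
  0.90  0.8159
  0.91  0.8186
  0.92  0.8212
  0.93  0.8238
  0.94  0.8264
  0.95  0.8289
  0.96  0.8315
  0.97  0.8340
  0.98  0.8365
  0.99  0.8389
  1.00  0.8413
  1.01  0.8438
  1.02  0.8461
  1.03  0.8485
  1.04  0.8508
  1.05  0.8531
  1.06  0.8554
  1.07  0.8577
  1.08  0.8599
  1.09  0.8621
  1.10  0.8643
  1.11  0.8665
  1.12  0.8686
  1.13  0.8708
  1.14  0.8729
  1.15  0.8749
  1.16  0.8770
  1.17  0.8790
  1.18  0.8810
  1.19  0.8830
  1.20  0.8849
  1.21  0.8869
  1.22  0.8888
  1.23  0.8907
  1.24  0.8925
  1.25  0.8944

σ√T = 0.23·√2 = 0.3253
ln(S/K) + (r + σ²/2)T = ln(98/78) + (0.055 + 0.23²/2)·2 = 0.2283 + 0.1629 = 0.3912
d₁ = 0.3912 / 0.3253 = 1.2026 which rounds to 1.20
d₂ = d₁ − σ√T = 1.2026 − 0.3253 = 0.8773 which rounds to 0.88
e^(−rT) = e^(−0.055·2) = 0.8958
N(d₁) = N(1.20) = 0.8849;  N(d₂) = N(0.88) = 0.8106
C = 98·0.8849 − 78·0.8958·0.8106 = 86.7202 − 56.6386 = 30.0816

$30.08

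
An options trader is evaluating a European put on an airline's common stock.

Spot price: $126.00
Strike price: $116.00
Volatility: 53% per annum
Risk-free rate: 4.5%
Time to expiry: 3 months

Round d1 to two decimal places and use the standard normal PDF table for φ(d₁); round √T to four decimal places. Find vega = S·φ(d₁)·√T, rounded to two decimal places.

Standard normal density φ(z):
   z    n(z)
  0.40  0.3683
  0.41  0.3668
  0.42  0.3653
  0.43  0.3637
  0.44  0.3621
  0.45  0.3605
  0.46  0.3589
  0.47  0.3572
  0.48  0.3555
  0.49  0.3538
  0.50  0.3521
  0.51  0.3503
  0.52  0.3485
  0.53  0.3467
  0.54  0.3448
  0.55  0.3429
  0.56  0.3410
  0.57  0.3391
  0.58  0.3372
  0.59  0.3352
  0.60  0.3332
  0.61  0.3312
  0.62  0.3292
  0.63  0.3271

T = 0.25;  σ√T = 0.2650
ln(S/K) + (r + σ²/2)T = ln(126/116) + (0.045 + 0.53²/2)·0.25 = 0.0827 + 0.0464 = 0.1291
d₁ = 0.1291 / 0.2650 = 0.4870 ≈ 0.49
√T = √0.25 = 0.5000
φ(d₁) = φ(0.49) = 0.3538
vega = S·φ(d₁)·√T = 126·0.3538·0.5000 = 22.2894

22.29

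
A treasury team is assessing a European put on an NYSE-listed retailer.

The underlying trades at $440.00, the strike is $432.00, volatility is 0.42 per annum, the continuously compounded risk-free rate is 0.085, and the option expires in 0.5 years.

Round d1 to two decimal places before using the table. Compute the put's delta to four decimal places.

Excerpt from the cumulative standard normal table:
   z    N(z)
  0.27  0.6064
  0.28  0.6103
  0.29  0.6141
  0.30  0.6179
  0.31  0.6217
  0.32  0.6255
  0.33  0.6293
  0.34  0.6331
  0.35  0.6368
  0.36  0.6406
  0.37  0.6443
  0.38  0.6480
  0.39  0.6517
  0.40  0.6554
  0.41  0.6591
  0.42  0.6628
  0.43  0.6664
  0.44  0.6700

T = 0.5;  σ√T = 0.2970
d₁ = [ln(440/432) + (0.085 + ½·0.42²)·0.5] / (σ√T) = (0.0183 + 0.0866) / 0.2970 = 0.3534 ⇒ 0.35
N(d₁) = N(0.35) = 0.6368
Δ_put = N(d₁) − 1 = 0.6368 − 1 = -0.3632

-0.3632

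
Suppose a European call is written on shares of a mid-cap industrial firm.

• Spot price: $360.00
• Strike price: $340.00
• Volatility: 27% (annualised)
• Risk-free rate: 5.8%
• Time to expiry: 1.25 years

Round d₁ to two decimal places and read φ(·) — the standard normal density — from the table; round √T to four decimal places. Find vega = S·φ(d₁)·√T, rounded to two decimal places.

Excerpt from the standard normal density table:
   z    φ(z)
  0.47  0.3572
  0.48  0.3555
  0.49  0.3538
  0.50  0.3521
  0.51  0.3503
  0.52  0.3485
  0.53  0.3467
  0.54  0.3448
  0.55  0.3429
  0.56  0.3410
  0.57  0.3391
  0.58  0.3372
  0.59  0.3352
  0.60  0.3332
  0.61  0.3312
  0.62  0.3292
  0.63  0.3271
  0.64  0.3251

T = 1.25;  σ√T = 0.3019
d₁ = [ln(360/340) + (0.058 + 0.27²/2)·1.25] / 0.3019 = [0.0572 + 0.1181] / 0.3019 = 0.5805 ⇒ 0.58
√T = √1.25 = 1.1180
φ(d₁) = φ(0.58) = 0.3372
vega = S·φ(d₁)·√T = 360·0.3372·1.1180 = 135.7163
(Call and put vega coincide under Black-Scholes.)

135.72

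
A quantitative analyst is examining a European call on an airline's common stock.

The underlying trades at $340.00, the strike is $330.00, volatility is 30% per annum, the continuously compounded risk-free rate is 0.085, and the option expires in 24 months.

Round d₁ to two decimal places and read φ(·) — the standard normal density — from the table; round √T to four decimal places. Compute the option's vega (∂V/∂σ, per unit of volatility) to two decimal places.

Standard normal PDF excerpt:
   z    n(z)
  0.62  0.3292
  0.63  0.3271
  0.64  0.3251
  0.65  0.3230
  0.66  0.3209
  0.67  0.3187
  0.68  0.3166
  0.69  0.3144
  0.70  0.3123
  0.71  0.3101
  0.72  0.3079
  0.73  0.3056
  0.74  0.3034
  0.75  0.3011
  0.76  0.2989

152.23

σ√T = 0.3 × 1.4142 = 0.4243
d₁ = [ln(340/330) + (0.085 + 0.3²/2)·2] / 0.4243 = [0.0299 + 0.2600] / 0.4243 = 0.6832 which rounds to 0.68
√T = √2 = 1.4142
φ(d₁) = φ(0.68) = 0.3166
vega = S·φ(d₁)·√T = 340·0.3166·1.4142 = 152.2301
(Vega is the same for a European call and put with the same parameters.)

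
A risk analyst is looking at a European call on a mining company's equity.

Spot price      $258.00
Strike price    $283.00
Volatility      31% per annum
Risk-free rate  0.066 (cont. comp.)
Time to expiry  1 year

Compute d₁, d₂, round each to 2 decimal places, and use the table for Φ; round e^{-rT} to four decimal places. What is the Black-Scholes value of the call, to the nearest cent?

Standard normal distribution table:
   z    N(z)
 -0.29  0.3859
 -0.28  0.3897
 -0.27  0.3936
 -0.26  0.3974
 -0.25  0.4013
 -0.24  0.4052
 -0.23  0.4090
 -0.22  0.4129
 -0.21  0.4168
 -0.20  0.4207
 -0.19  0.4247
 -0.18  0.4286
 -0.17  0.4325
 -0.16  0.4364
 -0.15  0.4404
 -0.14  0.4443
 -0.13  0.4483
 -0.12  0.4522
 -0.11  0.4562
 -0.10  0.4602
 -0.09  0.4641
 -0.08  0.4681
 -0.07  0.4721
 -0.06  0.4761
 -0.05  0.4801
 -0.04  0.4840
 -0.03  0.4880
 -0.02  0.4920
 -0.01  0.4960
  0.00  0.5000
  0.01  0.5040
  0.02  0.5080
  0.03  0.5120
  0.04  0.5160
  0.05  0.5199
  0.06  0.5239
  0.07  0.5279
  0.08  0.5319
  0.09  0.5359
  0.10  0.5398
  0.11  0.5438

$28.85

σ√T = 0.31 × 1.0000 = 0.3100
ln(S/K) + (r + σ²/2)T = ln(258/283) + (0.066 + 0.31²/2)·1 = -0.0925 + 0.1141 = 0.0216
d₁ = 0.0216 / 0.3100 = 0.0696 ≈ 0.07
d₂ = d₁ − σ√T = 0.0696 − 0.3100 = -0.2404 ≈ -0.24
exp(−rT) = exp(−0.066·1) = 0.9361
N(d₁) = N(0.07) = 0.5279;  N(d₂) = N(-0.24) = 0.4052
C = 258·0.5279 − 283·0.9361·0.4052 = 136.1982 − 107.3441 = 28.8541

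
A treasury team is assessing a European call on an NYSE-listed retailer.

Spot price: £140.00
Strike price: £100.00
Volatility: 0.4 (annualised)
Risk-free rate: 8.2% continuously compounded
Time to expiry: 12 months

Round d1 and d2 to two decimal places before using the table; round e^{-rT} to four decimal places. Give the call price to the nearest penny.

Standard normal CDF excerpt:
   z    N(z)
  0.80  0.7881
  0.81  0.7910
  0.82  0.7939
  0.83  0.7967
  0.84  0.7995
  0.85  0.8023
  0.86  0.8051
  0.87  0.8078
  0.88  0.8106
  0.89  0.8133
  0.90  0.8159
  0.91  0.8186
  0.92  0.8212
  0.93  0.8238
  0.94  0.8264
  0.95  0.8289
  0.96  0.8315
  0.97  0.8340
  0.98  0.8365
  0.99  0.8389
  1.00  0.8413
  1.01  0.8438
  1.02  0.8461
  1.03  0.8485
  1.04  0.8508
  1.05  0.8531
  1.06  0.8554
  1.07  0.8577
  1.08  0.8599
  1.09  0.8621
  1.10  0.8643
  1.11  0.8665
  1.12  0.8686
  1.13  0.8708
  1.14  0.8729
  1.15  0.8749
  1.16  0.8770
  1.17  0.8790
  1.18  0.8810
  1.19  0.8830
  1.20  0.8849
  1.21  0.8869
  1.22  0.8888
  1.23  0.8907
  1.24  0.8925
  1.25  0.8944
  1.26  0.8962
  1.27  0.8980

T = 1;  σ√T = 0.4000
ln(S/K) + (r + σ²/2)T = ln(140/100) + (0.082 + 0.4²/2)·1 = 0.3365 + 0.1620 = 0.4985
d₁ = 0.4985 / 0.4000 = 1.2462 ≈ 1.25
d₂ = d₁ − σ√T = 1.2462 − 0.4000 = 0.8462 ≈ 0.85
e^(−rT) = e^(−0.082·1) = 0.9213
N(d₁) = N(1.25) = 0.8944;  N(d₂) = N(0.85) = 0.8023
C = 140·0.8944 − 100·0.9213·0.8023 = 125.2160 − 73.9159 = 51.3001

£51.30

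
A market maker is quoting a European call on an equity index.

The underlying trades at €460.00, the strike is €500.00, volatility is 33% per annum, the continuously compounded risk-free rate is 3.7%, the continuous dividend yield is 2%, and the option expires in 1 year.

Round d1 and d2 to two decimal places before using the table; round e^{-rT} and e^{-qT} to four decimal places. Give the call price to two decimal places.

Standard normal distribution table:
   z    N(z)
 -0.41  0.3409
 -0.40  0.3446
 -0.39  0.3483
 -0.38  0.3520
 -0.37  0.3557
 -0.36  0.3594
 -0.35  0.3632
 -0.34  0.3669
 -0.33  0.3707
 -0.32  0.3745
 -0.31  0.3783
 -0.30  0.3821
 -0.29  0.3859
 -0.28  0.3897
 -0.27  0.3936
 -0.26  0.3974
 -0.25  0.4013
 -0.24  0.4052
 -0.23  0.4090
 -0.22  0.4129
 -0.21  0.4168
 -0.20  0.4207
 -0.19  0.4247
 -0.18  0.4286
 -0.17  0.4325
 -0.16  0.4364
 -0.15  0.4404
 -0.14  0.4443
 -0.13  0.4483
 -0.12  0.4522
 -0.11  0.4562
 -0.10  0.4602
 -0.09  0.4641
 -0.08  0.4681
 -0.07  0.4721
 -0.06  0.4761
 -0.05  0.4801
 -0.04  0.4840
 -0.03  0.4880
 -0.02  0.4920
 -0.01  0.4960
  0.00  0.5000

T = 1;  σ√T = 0.3300
ln(S/K) + (r − q + σ²/2)T = ln(460/500) + (0.037 − 0.02 + 0.33²/2)·1 = -0.0834 + 0.0714 = -0.0119
d₁ = -0.0119 / 0.3300 = -0.0362 which rounds to -0.04
d₂ = d₁ − σ√T = -0.0362 − 0.3300 = -0.3662 which rounds to -0.37
e^(−qT) = e^(−0.02·1) = 0.9802;  e^(−rT) = e^(−0.037·1) = 0.9637
N(d₁) = N(-0.04) = 0.4840;  N(d₂) = N(-0.37) = 0.3557
C = 460·0.9802·0.4840 − 500·0.9637·0.3557 = 218.2317 − 171.3940 = 46.8377

€46.84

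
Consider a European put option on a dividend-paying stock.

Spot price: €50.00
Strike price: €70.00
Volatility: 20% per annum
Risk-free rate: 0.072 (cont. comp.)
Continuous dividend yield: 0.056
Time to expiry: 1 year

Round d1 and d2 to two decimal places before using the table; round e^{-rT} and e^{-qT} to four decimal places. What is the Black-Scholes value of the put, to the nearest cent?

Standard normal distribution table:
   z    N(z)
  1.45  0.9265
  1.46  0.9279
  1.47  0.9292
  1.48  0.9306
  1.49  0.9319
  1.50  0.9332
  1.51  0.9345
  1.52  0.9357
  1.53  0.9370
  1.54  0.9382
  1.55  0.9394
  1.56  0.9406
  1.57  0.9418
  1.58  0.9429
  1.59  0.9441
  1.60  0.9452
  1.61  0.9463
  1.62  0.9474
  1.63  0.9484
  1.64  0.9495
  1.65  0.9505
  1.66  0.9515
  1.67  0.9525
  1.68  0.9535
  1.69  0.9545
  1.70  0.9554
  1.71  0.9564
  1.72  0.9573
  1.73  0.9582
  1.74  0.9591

€18.11

T = 1;  σ√T = 0.2000
d₁ = [ln(50/70) + (0.072 − 0.056 + 0.2²/2)·1] / 0.2000 = [-0.3365 + 0.0360] / 0.2000 = -1.5024 ≈ -1.50
d₂ = d₁ − σ√T = -1.5024 − 0.2000 = -1.7024 ≈ -1.70
exp(−qT) = exp(−0.056·1) = 0.9455;  exp(−rT) = exp(−0.072·1) = 0.9305
N(−d₂) = N(1.70) = 0.9554;  N(−d₁) = N(1.50) = 0.9332
P = 70·0.9305·0.9554 − 50·0.9455·0.9332 = 62.2300 − 44.1170 = 18.1129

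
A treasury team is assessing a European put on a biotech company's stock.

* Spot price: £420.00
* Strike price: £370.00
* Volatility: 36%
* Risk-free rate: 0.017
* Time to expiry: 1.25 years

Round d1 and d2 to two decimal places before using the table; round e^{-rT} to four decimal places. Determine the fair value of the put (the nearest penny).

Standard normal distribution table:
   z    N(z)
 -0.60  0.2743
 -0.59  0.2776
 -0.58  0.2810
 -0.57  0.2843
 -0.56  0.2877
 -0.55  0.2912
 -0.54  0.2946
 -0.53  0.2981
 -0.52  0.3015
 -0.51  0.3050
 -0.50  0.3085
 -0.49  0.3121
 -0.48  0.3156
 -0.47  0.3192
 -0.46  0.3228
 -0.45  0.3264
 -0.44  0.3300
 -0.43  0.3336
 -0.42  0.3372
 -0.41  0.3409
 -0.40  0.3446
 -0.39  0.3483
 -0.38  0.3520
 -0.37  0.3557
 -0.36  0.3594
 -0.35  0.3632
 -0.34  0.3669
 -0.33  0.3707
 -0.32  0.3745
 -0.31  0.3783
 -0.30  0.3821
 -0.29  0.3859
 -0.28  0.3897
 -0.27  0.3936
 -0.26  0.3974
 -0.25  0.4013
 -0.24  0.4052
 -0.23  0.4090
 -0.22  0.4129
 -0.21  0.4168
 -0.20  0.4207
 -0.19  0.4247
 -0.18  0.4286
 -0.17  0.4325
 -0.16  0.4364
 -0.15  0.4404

T = 1.25;  σ√T = 0.4025
d₁ = [ln(420/370) + (0.017 + 0.36²/2)·1.25] / 0.4025 = [0.1268 + 0.1022] / 0.4025 = 0.5690 ≈ 0.57
d₂ = d₁ − σ√T = 0.5690 − 0.4025 = 0.1665 ≈ 0.17
exp(−rT) = exp(−0.017·1.25) = 0.9790
N(−d₂) = N(-0.17) = 0.4325;  N(−d₁) = N(-0.57) = 0.2843
P = 370·0.9790·0.4325 − 420·0.2843 = 156.6645 − 119.4060 = 37.2585

£37.26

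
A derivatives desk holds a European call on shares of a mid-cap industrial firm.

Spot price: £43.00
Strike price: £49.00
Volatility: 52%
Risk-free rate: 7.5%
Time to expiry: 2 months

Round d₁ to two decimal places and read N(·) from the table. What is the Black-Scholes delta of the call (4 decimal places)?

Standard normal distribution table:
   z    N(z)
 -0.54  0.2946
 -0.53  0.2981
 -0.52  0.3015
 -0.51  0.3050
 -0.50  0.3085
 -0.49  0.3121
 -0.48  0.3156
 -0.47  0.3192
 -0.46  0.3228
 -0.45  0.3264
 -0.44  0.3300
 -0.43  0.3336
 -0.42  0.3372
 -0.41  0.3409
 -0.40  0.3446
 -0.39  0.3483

σ√T = 0.52 × 0.4082 = 0.2123
d₁ = [ln(43/49) + (0.075 + ½·0.52²)·0.1667] / (σ√T) = (-0.1306 + 0.0350) / 0.2123 = -0.4503 ⇒ -0.45
N(d₁) = N(-0.45) = 0.3264
Δ_call = N(d₁) = 0.3264

0.3264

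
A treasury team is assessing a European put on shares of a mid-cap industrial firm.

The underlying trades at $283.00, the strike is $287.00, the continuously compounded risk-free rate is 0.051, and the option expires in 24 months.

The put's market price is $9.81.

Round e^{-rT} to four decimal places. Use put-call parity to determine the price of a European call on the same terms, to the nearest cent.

exp(−rT) = exp(−0.051·2) = 0.9030
Put-call parity: C − P = S − K·e^(−rT) = 283 − 287·0.9030 = 283 − 259.1610 = 23.8390
C = P + (C − P) = 9.81 + (23.8390) = 33.6490

$33.65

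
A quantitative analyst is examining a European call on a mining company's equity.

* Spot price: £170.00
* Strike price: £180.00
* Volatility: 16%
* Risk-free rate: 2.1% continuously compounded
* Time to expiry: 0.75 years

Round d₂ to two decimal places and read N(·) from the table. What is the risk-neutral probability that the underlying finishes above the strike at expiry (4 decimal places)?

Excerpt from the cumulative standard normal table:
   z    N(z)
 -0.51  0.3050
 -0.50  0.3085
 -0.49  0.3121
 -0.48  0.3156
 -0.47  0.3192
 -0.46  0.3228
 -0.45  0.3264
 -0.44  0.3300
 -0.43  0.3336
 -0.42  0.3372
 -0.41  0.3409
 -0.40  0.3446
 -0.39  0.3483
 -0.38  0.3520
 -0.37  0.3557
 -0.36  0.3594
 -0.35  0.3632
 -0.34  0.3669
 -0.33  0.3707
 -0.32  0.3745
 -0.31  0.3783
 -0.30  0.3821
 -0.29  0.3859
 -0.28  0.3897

T = 0.75;  σ√T = 0.1386
d₁ = [ln(170/180) + (0.021 + ½·0.16²)·0.75] / (σ√T) = (-0.0572 + 0.0254) / 0.1386 = -0.2296 which rounds to -0.23
d₂ = -0.2296 − 0.1386 = -0.3681 which rounds to -0.37
Risk-neutral Pr[S_T > K] = N(d₂) = N(-0.37) = 0.3557

0.3557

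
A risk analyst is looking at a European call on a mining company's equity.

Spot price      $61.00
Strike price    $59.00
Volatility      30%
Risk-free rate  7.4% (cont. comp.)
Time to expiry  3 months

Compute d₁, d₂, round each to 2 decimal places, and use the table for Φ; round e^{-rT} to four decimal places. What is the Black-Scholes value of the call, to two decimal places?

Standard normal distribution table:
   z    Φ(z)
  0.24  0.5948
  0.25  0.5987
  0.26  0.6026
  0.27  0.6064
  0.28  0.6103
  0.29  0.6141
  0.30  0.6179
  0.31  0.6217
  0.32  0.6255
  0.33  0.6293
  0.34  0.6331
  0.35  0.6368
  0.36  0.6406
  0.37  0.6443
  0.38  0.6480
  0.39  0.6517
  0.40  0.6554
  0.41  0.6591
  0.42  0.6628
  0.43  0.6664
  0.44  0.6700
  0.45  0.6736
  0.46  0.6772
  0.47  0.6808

σ√T = 0.3 × 0.5000 = 0.1500
d₁ = [ln(61/59) + (0.074 + ½·0.3²)·0.25] / (σ√T) = (0.0333 + 0.0297) / 0.1500 = 0.4206 ⇒ 0.42
d₂ = 0.4206 − 0.1500 = 0.2706 ⇒ 0.27
e^(−rT) = e^(−0.074·0.25) = 0.9817
N(d₁) = N(0.42) = 0.6628;  N(d₂) = N(0.27) = 0.6064
C = 61·0.6628 − 59·0.9817·0.6064 = 40.4308 − 35.1229 = 5.3079

$5.31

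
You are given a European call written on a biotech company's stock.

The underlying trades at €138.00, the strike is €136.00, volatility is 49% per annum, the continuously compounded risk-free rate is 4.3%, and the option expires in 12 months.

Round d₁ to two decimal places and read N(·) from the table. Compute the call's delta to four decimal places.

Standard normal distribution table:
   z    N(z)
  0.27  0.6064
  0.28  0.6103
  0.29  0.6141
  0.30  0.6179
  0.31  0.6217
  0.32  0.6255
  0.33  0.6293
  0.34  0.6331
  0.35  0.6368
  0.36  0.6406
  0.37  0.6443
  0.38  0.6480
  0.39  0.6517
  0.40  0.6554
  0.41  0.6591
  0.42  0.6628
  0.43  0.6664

T = 1;  σ√T = 0.4900
d₁ = [ln(138/136) + (0.043 + ½·0.49²)·1] / (σ√T) = (0.0146 + 0.1630) / 0.4900 = 0.3625 ≈ 0.36
N(d₁) = N(0.36) = 0.6406
Δ_call = N(d₁) = 0.6406

0.6406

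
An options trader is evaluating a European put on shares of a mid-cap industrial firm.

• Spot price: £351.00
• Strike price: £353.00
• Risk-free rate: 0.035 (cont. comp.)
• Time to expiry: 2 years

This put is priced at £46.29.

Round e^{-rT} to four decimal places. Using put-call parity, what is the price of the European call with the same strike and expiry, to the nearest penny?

£68.15

exp(−rT) = exp(−0.035·2) = 0.9324
Put-call parity: C − P = S − K·e^(−rT) = 351 − 353·0.9324 = 351 − 329.1372 = 21.8628
C = P + (C − P) = 46.29 + (21.8628) = 68.1528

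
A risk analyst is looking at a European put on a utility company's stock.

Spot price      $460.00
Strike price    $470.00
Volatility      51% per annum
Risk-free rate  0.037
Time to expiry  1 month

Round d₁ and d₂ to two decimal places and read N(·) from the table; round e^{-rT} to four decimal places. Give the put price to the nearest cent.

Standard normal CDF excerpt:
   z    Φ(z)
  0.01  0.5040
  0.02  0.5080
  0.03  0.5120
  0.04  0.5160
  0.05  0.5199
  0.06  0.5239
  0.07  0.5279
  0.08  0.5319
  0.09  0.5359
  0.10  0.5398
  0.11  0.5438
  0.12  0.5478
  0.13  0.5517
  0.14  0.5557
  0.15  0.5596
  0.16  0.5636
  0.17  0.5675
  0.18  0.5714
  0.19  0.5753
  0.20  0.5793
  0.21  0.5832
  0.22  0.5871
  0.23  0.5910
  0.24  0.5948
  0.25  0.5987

σ√T = 0.51 × 0.2887 = 0.1472
d₁ = [ln(460/470) + (0.037 + 0.51²/2)·0.08333] / 0.1472 = [-0.0215 + 0.0139] / 0.1472 = -0.0515 which rounds to -0.05
d₂ = d₁ − σ√T = -0.0515 − 0.1472 = -0.1987 which rounds to -0.20
exp(−rT) = exp(−0.037·0.08333) = 0.9969
N(−d₂) = N(0.20) = 0.5793;  N(−d₁) = N(0.05) = 0.5199
P = 470·0.9969·0.5793 − 460·0.5199 = 271.4270 − 239.1540 = 32.2730

$32.27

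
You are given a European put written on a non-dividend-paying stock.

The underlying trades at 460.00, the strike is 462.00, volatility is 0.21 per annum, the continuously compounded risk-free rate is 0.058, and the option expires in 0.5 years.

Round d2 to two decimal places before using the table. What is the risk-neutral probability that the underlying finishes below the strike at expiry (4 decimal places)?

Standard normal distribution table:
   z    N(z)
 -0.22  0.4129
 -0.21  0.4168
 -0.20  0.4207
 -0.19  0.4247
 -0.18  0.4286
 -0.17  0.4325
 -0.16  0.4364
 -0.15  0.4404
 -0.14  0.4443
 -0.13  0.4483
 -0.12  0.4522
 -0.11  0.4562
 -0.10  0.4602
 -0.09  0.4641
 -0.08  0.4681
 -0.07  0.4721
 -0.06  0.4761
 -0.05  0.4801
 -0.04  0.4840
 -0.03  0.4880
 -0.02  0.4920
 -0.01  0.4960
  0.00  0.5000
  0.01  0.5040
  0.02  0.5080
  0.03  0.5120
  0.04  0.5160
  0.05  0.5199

σ√T = 0.21·√0.5 = 0.1485
d₁ = [ln(460/462) + (0.058 + ½·0.21²)·0.5] / (σ√T) = (-0.0043 + 0.0400) / 0.1485 = 0.2403 which rounds to 0.24
d₂ = 0.2403 − 0.1485 = 0.0918 which rounds to 0.09
Pr(exercise) under Q = N(−d₂) = N(-0.09) = 0.4641

0.4641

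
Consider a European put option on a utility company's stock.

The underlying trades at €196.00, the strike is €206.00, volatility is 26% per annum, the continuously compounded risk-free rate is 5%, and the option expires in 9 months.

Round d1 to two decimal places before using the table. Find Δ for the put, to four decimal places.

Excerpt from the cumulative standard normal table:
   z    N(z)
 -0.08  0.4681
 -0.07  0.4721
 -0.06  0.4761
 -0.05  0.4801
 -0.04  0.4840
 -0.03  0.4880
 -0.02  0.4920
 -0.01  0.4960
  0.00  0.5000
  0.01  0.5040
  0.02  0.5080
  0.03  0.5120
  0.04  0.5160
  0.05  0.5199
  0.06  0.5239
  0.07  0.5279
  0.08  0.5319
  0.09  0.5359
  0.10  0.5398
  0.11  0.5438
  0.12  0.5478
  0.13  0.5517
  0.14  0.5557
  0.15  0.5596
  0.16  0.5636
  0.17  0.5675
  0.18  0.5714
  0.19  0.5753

-0.4761

T = 0.75;  σ√T = 0.2252
d₁ = [ln(196/206) + (0.05 + ½·0.26²)·0.75] / (σ√T) = (-0.0498 + 0.0629) / 0.2252 = 0.0581 which rounds to 0.06
N(d₁) = N(0.06) = 0.5239
Δ_put = N(d₁) − 1 = 0.5239 − 1 = -0.4761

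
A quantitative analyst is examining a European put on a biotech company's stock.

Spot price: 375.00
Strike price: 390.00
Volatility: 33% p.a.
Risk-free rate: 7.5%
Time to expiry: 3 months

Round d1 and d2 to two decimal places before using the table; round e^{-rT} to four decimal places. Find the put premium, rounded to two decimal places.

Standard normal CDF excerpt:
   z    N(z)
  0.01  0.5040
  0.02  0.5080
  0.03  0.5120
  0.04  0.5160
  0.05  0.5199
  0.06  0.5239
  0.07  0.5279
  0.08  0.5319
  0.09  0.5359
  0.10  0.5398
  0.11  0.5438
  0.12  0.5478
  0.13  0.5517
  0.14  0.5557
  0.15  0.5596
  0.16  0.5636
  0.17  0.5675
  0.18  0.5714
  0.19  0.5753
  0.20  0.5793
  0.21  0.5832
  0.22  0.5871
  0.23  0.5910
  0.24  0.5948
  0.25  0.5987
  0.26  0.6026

T = 0.25;  σ√T = 0.1650
d₁ = [ln(375/390) + (0.075 + ½·0.33²)·0.25] / (σ√T) = (-0.0392 + 0.0324) / 0.1650 = -0.0416 which rounds to -0.04
d₂ = -0.0416 − 0.1650 = -0.2066 which rounds to -0.21
exp(−rT) = exp(−0.075·0.25) = 0.9814
N(−d₂) = N(0.21) = 0.5832;  N(−d₁) = N(0.04) = 0.5160
P = 390·0.9814·0.5832 − 375·0.5160 = 223.2175 − 193.5000 = 29.7175

29.72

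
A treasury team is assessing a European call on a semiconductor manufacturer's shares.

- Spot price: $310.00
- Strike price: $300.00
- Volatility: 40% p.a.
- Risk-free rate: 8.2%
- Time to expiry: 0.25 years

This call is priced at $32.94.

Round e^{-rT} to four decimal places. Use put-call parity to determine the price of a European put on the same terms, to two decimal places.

e^(−rT) = e^(−0.082·0.25) = 0.9797
Put-call parity: C − P = S − K·e^(−rT) = 310 − 300·0.9797 = 310 − 293.9100 = 16.0900
P = C − (C − P) = 32.94 − (16.0900) = 16.8500

$16.85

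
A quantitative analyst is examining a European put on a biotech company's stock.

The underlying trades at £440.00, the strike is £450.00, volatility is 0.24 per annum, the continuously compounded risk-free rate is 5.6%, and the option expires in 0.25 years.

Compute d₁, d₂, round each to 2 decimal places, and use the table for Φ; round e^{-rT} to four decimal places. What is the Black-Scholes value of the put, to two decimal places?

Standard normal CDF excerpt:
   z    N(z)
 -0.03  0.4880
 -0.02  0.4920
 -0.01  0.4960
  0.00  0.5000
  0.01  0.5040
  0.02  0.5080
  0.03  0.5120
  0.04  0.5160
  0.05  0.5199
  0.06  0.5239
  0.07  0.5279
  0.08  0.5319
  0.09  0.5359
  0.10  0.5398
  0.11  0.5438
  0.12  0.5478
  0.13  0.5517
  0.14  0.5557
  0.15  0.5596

£23.05

σ√T = 0.24·√0.25 = 0.1200
d₁ = [ln(440/450) + (0.056 + ½·0.24²)·0.25] / (σ√T) = (-0.0225 + 0.0212) / 0.1200 = -0.0106 ≈ -0.01
d₂ = -0.0106 − 0.1200 = -0.1306 ≈ -0.13
e^(−rT) = e^(−0.056·0.25) = 0.9861
P = 450·0.9861·N(0.13) − 440·N(0.01) = 450·0.9861·0.5517 − 440·0.5040 = 244.8141 − 221.7600 = 23.0541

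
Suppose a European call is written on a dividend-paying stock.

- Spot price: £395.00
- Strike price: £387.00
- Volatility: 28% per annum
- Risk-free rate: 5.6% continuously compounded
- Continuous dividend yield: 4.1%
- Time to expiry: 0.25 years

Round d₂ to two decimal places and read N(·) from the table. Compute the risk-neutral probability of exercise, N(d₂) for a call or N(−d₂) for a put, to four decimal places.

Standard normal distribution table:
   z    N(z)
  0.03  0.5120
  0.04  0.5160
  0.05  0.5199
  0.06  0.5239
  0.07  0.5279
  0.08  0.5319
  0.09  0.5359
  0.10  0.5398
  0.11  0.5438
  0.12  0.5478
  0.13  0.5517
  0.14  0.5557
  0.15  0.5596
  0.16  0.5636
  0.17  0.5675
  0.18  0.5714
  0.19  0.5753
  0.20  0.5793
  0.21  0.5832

σ√T = 0.28·√0.25 = 0.1400
d₁ = [ln(395/387) + (0.056 − 0.041 + ½·0.28²)·0.25] / (σ√T) = (0.0205 + 0.0136) / 0.1400 = 0.2429 → 0.24
d₂ = 0.2429 − 0.1400 = 0.1029 → 0.10
Pr(exercise) under Q = N(d₂) = 0.5398

0.5398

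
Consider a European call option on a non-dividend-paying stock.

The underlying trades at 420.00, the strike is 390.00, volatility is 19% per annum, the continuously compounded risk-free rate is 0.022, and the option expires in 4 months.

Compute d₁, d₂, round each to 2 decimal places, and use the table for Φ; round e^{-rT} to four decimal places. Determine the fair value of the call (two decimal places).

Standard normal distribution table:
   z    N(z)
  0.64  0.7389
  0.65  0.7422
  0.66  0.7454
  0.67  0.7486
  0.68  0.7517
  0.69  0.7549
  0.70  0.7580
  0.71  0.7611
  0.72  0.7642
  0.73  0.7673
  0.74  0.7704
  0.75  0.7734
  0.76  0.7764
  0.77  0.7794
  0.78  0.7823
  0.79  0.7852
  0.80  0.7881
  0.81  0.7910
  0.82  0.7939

σ√T = 0.19 × 0.5774 = 0.1097
ln(S/K) + (r + σ²/2)T = ln(420/390) + (0.022 + 0.19²/2)·0.3333 = 0.0741 + 0.0134 = 0.0875
d₁ = 0.0875 / 0.1097 = 0.7973 which rounds to 0.80
d₂ = d₁ − σ√T = 0.7973 − 0.1097 = 0.6876 which rounds to 0.69
exp(−rT) = exp(−0.022·0.3333) = 0.9927
N(d₁) = N(0.80) = 0.7881;  N(d₂) = N(0.69) = 0.7549
C = 420·0.7881 − 390·0.9927·0.7549 = 331.0020 − 292.2618 = 38.7402

38.74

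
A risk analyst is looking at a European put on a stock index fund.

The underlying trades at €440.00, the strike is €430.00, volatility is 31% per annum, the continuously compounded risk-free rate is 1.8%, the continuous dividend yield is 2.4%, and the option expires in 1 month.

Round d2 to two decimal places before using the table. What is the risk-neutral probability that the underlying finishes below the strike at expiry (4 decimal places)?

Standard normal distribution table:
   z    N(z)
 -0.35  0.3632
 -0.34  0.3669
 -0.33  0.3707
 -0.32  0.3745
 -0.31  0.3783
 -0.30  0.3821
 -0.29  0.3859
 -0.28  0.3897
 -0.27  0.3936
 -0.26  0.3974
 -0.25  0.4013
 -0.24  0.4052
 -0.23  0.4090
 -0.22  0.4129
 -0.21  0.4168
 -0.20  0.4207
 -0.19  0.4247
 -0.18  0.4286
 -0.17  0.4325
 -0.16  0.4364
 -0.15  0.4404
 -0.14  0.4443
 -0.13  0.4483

0.4168

σ√T = 0.31·√0.08333 = 0.0895
ln(S/K) + (r − q + σ²/2)T = ln(440/430) + (0.018 − 0.024 + 0.31²/2)·0.08333 = 0.0230 + 0.0035 = 0.0265
d₁ = 0.0265 / 0.0895 = 0.2961 which rounds to 0.30
d₂ = d₁ − σ√T = 0.2961 − 0.0895 = 0.2066 which rounds to 0.21
Risk-neutral Pr[S_T < K] = N(−d₂) = N(-0.21) = 0.4168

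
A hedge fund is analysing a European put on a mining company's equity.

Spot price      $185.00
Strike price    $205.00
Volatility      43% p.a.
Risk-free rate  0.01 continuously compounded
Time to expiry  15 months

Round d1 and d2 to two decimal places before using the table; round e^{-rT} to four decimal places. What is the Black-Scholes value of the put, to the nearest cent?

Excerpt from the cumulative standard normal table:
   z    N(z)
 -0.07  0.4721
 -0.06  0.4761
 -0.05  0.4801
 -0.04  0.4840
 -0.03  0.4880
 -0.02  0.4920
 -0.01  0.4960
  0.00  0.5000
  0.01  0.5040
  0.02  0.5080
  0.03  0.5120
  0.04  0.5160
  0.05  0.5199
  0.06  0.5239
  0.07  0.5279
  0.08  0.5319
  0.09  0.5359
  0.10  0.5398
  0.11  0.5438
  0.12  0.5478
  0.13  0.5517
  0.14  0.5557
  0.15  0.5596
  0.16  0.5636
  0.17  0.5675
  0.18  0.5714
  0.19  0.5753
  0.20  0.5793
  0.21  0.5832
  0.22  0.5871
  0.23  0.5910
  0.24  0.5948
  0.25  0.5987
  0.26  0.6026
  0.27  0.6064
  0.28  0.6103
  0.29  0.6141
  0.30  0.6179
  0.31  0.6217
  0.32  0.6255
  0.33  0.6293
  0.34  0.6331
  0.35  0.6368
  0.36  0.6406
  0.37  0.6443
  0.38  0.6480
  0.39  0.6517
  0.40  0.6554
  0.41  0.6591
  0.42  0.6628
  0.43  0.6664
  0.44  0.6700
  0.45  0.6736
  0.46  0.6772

σ√T = 0.43·√1.25 = 0.4808
d₁ = [ln(185/205) + (0.01 + 0.43²/2)·1.25] / 0.4808 = [-0.1027 + 0.1281] / 0.4808 = 0.0529 which rounds to 0.05
d₂ = d₁ − σ√T = 0.0529 − 0.4808 = -0.4279 which rounds to -0.43
exp(−rT) = exp(−0.01·1.25) = 0.9876
P = 205·0.9876·N(0.43) − 185·N(-0.05) = 205·0.9876·0.6664 − 185·0.4801 = 134.9180 − 88.8185 = 46.0995

$46.10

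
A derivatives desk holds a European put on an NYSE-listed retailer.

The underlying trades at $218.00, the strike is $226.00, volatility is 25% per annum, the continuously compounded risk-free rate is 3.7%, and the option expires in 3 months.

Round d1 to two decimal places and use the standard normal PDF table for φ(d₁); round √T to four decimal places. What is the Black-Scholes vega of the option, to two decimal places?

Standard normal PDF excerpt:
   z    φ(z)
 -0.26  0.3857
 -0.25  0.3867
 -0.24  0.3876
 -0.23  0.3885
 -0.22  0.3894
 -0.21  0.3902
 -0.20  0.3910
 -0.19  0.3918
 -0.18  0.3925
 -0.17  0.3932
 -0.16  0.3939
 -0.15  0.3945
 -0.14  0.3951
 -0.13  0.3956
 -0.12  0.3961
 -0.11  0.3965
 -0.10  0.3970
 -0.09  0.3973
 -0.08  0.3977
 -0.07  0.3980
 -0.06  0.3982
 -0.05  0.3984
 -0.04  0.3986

σ√T = 0.25 × 0.5000 = 0.1250
d₁ = [ln(218/226) + (0.037 + 0.25²/2)·0.25] / 0.1250 = [-0.0360 + 0.0171] / 0.1250 = -0.1518 ≈ -0.15
√T = √0.25 = 0.5000
φ(d₁) = φ(-0.15) = 0.3945
vega = S·φ(d₁)·√T = 218·0.3945·0.5000 = 43.0005

43.00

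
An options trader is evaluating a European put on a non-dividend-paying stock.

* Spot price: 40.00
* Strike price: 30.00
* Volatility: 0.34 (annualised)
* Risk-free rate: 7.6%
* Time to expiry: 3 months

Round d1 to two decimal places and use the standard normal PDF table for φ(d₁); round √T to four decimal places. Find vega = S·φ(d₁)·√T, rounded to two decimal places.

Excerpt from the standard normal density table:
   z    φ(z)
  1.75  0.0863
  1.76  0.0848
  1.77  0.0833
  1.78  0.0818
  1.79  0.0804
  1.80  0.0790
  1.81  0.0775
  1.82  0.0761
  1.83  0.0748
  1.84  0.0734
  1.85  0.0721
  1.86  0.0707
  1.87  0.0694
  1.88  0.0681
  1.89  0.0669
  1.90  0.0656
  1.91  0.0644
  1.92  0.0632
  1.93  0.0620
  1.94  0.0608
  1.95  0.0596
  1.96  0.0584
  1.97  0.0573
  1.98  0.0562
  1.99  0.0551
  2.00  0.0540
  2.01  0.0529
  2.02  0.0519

1.34

T = 0.25;  σ√T = 0.1700
d₁ = [ln(40/30) + (0.076 + 0.34²/2)·0.25] / 0.1700 = [0.2877 + 0.0335] / 0.1700 = 1.8890 which rounds to 1.89
√T = √0.25 = 0.5000
φ(d₁) = φ(1.89) = 0.0669
vega = S·φ(d₁)·√T = 40·0.0669·0.5000 = 1.3380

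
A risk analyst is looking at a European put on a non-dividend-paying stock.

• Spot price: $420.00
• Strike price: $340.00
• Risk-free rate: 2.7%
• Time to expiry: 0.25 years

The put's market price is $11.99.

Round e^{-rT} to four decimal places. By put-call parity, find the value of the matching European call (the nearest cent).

e^(−rT) = e^(−0.027·0.25) = 0.9933
Put-call parity: C − P = S − K·e^(−rT) = 420 − 340·0.9933 = 420 − 337.7220 = 82.2780
C = P + (C − P) = 11.99 + (82.2780) = 94.2680

$94.27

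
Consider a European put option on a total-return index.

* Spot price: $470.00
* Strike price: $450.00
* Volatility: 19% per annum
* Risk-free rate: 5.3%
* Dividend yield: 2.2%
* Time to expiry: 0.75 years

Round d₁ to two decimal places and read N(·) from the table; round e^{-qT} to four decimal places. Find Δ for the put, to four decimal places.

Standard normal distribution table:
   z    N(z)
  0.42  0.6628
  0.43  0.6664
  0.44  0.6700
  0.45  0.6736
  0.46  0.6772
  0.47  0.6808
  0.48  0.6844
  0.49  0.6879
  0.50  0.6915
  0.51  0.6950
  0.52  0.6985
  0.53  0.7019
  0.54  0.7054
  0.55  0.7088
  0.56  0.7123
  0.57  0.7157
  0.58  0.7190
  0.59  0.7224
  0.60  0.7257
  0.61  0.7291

-0.3070

σ√T = 0.19 × 0.8660 = 0.1645
d₁ = [ln(470/450) + (0.053 − 0.022 + 0.19²/2)·0.75] / 0.1645 = [0.0435 + 0.0368] / 0.1645 = 0.4878 ⇒ 0.49
N(d₁) = N(0.49) = 0.6879
Δ_put = e^(−qT)·(N(d₁) − 1) = 0.9836·(0.6879 − 1) = -0.3070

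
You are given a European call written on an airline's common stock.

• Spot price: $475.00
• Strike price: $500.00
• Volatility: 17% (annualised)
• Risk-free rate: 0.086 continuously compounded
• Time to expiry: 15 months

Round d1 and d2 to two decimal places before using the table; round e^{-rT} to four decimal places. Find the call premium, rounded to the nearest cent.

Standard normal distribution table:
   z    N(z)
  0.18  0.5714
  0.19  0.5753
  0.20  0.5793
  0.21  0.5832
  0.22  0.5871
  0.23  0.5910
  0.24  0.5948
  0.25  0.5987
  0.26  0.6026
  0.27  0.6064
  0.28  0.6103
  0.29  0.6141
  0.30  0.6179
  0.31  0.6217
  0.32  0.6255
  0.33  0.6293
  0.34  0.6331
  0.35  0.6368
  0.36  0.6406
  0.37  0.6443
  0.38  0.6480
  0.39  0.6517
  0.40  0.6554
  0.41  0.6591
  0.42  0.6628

$49.42

σ√T = 0.17·√1.25 = 0.1901
ln(S/K) + (r + σ²/2)T = ln(475/500) + (0.086 + 0.17²/2)·1.25 = -0.0513 + 0.1256 = 0.0743
d₁ = 0.0743 / 0.1901 = 0.3908 ⇒ 0.39
d₂ = d₁ − σ√T = 0.3908 − 0.1901 = 0.2007 ⇒ 0.20
exp(−rT) = exp(−0.086·1.25) = 0.8981
N(d₁) = N(0.39) = 0.6517;  N(d₂) = N(0.20) = 0.5793
C = 475·0.6517 − 500·0.8981·0.5793 = 309.5575 − 260.1347 = 49.4228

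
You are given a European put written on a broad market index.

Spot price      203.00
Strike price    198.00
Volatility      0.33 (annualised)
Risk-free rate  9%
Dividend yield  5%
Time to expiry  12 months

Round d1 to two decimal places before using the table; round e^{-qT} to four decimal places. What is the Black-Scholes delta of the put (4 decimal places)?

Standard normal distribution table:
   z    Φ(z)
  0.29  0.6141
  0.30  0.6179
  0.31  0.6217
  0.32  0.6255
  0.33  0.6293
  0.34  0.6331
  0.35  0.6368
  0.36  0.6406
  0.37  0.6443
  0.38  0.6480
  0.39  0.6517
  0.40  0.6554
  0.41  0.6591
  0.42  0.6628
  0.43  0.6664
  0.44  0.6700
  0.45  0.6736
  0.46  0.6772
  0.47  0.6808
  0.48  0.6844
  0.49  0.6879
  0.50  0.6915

σ√T = 0.33·√1 = 0.3300
d₁ = [ln(203/198) + (0.09 − 0.05 + 0.33²/2)·1] / 0.3300 = [0.0249 + 0.0945] / 0.3300 = 0.3618 which rounds to 0.36
N(d₁) = N(0.36) = 0.6406
Δ_put = e^(−qT)·(N(d₁) − 1) = 0.9512·(0.6406 − 1) = -0.3419

-0.3419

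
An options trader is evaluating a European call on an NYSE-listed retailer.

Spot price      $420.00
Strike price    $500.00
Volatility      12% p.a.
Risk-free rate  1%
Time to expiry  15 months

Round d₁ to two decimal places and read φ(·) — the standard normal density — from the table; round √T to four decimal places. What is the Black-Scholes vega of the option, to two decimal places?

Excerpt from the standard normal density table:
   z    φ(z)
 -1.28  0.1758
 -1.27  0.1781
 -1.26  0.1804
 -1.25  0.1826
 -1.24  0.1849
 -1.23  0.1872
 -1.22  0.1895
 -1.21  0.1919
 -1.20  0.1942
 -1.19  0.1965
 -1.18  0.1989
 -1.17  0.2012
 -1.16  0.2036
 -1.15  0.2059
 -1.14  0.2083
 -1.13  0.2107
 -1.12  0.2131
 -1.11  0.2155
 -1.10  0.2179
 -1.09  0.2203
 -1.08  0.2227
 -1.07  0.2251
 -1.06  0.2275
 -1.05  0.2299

T = 1.25;  σ√T = 0.1342
ln(S/K) + (r + σ²/2)T = ln(420/500) + (0.01 + 0.12²/2)·1.25 = -0.1744 + 0.0215 = -0.1529
d₁ = -0.1529 / 0.1342 = -1.1393 which rounds to -1.14
√T = √1.25 = 1.1180
φ(d₁) = φ(-1.14) = 0.2083
vega = S·φ(d₁)·√T = 420·0.2083·1.1180 = 97.8093

97.81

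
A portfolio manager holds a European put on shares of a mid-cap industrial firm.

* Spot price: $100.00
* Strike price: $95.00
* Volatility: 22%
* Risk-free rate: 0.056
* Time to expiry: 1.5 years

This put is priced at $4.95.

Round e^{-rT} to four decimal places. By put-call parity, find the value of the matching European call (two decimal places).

exp(−rT) = exp(−0.056·1.5) = 0.9194
Put-call parity: C − P = S − K·e^(−rT) = 100 − 95·0.9194 = 100 − 87.3430 = 12.6570
C = P + (C − P) = 4.95 + (12.6570) = 17.6070

$17.61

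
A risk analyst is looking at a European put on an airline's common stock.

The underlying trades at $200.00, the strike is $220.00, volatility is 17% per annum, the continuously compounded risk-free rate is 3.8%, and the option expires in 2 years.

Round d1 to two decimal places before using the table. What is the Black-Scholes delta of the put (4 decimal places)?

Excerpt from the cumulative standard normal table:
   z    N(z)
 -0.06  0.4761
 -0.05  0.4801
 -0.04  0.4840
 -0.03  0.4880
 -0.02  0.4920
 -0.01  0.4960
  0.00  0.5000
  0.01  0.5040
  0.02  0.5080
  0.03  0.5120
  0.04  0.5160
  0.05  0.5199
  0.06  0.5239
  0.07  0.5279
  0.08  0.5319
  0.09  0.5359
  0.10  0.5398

σ√T = 0.17·√2 = 0.2404
d₁ = [ln(200/220) + (0.038 + 0.17²/2)·2] / 0.2404 = [-0.0953 + 0.1049] / 0.2404 = 0.0399 → 0.04
N(d₁) = N(0.04) = 0.5160
Δ_put = N(d₁) − 1 = 0.5160 − 1 = -0.4840

-0.4840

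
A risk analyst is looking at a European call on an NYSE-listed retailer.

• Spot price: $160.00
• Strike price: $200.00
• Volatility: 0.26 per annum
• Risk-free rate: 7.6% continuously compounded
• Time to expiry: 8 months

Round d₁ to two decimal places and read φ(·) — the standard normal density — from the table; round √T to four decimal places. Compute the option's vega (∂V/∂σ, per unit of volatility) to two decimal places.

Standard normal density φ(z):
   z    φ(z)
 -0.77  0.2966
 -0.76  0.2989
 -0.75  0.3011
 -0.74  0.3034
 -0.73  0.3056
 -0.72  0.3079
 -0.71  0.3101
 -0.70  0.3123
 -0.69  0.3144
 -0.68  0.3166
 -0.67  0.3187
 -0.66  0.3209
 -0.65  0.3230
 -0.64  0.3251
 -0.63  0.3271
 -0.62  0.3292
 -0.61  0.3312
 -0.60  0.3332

T = 0.6667;  σ√T = 0.2123
d₁ = [ln(160/200) + (0.076 + 0.26²/2)·0.6667] / 0.2123 = [-0.2231 + 0.0732] / 0.2123 = -0.7063 ⇒ -0.71
√T = √0.6667 = 0.8165
φ(d₁) = φ(-0.71) = 0.3101
vega = S·φ(d₁)·√T = 160·0.3101·0.8165 = 40.5115

40.51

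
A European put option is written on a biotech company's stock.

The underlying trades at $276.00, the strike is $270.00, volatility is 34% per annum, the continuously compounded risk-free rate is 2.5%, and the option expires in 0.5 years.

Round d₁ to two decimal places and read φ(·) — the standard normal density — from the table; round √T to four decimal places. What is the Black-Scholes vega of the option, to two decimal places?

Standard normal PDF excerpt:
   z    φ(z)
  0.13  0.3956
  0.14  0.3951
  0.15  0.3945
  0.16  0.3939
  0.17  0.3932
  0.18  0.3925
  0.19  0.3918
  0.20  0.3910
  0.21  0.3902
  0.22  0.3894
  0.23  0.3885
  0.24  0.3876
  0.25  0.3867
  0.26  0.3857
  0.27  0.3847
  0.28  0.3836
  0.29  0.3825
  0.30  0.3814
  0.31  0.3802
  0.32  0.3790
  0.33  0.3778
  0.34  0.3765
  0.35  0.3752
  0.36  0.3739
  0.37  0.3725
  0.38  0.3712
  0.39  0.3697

T = 0.5;  σ√T = 0.2404
d₁ = [ln(276/270) + (0.025 + ½·0.34²)·0.5] / (σ√T) = (0.0220 + 0.0414) / 0.2404 = 0.2636 which rounds to 0.26
√T = √0.5 = 0.7071
φ(d₁) = φ(0.26) = 0.3857
vega = S·φ(d₁)·√T = 276·0.3857·0.7071 = 75.2731

75.27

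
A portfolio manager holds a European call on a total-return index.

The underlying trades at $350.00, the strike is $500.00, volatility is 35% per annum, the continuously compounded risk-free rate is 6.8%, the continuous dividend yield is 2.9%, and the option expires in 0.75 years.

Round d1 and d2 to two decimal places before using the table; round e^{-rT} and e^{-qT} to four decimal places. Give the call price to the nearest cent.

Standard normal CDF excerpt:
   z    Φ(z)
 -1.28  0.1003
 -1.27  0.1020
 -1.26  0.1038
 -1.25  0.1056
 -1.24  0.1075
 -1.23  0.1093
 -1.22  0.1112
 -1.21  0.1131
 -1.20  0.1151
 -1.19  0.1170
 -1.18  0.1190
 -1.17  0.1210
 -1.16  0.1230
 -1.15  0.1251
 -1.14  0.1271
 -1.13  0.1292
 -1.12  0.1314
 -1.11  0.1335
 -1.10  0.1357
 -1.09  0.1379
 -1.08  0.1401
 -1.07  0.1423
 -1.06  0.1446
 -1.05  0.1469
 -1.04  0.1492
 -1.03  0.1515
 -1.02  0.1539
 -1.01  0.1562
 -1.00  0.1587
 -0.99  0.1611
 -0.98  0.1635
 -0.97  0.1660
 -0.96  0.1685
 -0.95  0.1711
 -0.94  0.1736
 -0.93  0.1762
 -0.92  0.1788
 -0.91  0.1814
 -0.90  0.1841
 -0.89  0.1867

σ√T = 0.35·√0.75 = 0.3031
d₁ = [ln(350/500) + (0.068 − 0.029 + ½·0.35²)·0.75] / (σ√T) = (-0.3567 + 0.0752) / 0.3031 = -0.9287 → -0.93
d₂ = -0.9287 − 0.3031 = -1.2318 → -1.23
e^(−qT) = e^(−0.029·0.75) = 0.9785;  e^(−rT) = e^(−0.068·0.75) = 0.9503
N(d₁) = N(-0.93) = 0.1762;  N(d₂) = N(-1.23) = 0.1093
C = 350·0.9785·0.1762 − 500·0.9503·0.1093 = 60.3441 − 51.9339 = 8.4102

$8.41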